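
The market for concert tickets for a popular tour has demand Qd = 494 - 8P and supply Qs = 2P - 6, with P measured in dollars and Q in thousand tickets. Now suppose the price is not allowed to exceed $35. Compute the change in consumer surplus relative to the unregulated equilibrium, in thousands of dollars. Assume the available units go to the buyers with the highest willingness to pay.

903.75

Setting quantity demanded equal to quantity supplied, 494 - 8P = 2P - 6, gives P* = 50 and Q* = 94.
Because the ceiling (35) lies below the market-clearing price, it is binding.
At P = 35: Qd = 494 - 8·35 = 214 and Qs = 2·35 - 6 = 64.
Consumer surplus without the control is ½ · (61.75 - 50) · 94 = 552.25.
With the ceiling, 64 units are sold at 35 (assume they go to the highest-value buyers). The demand price at Q = 64 is 53.75, so CS = ½ · [(61.75 - 35) + (53.75 - 35)] · 64 = 1456.
Change in consumer surplus = 1456 - 552.25 = 903.75.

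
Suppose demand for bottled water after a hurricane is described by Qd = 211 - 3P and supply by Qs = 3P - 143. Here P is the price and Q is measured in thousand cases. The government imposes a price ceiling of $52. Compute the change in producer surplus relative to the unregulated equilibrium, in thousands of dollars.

Without the control the market clears where 211 - 3P = 3P - 143, i.e. P* = 59 and Q* = 34.
Since 52 < 59, the ceiling is binding.
At P = 52: Qd = 211 - 3·52 = 55 and Qs = 3·52 - 143 = 13.
Producer surplus without the control is ½ · (59 - 143/3) · 34 = 578/3.
With the ceiling, producers sell 13 units at 52, so PS = ½ · (52 - 143/3) · 13 = 169/6.
Change in producer surplus = 169/6 - 578/3 = -164.5.

-164.5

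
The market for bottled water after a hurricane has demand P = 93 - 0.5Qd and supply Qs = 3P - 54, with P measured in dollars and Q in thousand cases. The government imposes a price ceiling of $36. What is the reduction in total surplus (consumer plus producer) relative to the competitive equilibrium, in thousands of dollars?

540

Rearranging demand gives Qd = 186 - 2P. Equilibrium: 186 - 2P = 3P - 54, so 240 = 5P and P* = 48, Q* = 90.
The ceiling of 36 is below the equilibrium price 48, so it binds.
At P = 36: Qd = 186 - 2·36 = 114 and Qs = 3·36 - 54 = 54.
Quantity traded falls to 54. At Q = 54 the demand price is (186 - 54)/2 = 66 and the supply price is (54 + 54)/3 = 36.
Deadweight loss = ½ · (66 - 36) · (90 - 54) = ½ · 30 · 36 = 540.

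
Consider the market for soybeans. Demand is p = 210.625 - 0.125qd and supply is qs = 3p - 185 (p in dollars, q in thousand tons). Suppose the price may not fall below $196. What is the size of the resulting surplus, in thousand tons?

Rearranging demand gives qd = 1685 - 8p. Setting quantity demanded equal to quantity supplied, 1685 - 8p = 3p - 185, gives p* = 170 and q* = 325.
Since 196 > 170, the floor is binding.
At p = 196: qd = 1685 - 8·196 = 117 and qs = 3·196 - 185 = 403.
Surplus = qs - qd = 403 - 117 = 286.

286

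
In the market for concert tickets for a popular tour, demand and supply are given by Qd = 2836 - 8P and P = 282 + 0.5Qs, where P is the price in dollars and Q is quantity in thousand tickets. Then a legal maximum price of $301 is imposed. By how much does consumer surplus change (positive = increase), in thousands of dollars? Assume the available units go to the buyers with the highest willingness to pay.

Rearranging supply gives Qs = 2P - 564. Setting quantity demanded equal to quantity supplied, 2836 - 8P = 2P - 564, gives P* = 340 and Q* = 116.
Since 301 < 340, the ceiling is binding.
At P = 301: Qd = 2836 - 8·301 = 428 and Qs = 2·301 - 564 = 38.
Consumer surplus without the control is ½ · (354.5 - 340) · 116 = 841.
With the ceiling, 38 units are sold at 301 (assume they go to the highest-value buyers). The demand price at Q = 38 is 349.75, so CS = ½ · [(354.5 - 301) + (349.75 - 301)] · 38 = 1942.75.
Change in consumer surplus = 1942.75 - 841 = 1101.75.

1101.75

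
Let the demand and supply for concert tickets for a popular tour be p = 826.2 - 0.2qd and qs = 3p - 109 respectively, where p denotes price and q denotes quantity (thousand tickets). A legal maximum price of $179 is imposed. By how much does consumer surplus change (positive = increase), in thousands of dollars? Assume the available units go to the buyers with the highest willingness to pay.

Rearranging demand gives qd = 4131 - 5p. Setting quantity demanded equal to quantity supplied, 4131 - 5p = 3p - 109, gives p* = 530 and q* = 1481.
Since 179 < 530, the ceiling is binding.
At p = 179: qd = 4131 - 5·179 = 3236 and qs = 3·179 - 109 = 428.
Consumer surplus without the control is ½ · (826.2 - 530) · 1481 = 219336.1.
With the ceiling, 428 units are sold at 179 (assume they go to the highest-value buyers). The demand price at q = 428 is 740.6, so CS = ½ · [(826.2 - 179) + (740.6 - 179)] · 428 = 258683.2.
Change in consumer surplus = 258683.2 - 219336.1 = 39347.1.

39347.1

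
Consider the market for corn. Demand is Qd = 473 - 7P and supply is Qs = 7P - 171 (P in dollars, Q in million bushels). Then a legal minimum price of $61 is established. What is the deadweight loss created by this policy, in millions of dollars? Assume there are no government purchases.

1575

In a free market, 473 - 7P = 7P - 171 gives the equilibrium P* = 46, Q* = 151.
Because the floor (61) lies above the market-clearing price, it is binding.
At P = 61: Qd = 473 - 7·61 = 46 and Qs = 7·61 - 171 = 256.
Quantity traded falls to 46. At Q = 46 the demand price is (473 - 46)/7 = 61 and the supply price is (171 + 46)/7 = 31.
Deadweight loss = ½ · (61 - 31) · (151 - 46) = ½ · 30 · 105 = 1575.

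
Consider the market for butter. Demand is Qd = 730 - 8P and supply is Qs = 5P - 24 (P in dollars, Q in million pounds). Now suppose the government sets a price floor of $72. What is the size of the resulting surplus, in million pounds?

Equilibrium: 730 - 8P = 5P - 24, so 754 = 13P and P* = 58, Q* = 266.
The floor of 72 is above the equilibrium price 58, so it binds.
At P = 72: Qd = 730 - 8·72 = 154 and Qs = 5·72 - 24 = 336.
Surplus = Qs - Qd = 336 - 154 = 182.

182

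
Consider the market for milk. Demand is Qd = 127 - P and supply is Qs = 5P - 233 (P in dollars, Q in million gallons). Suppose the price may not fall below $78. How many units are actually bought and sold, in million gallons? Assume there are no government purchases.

Equilibrium: 127 - P = 5P - 233, so 360 = 6P and P* = 60, Q* = 67.
Because the floor (78) lies above the market-clearing price, it is binding.
At P = 78: Qd = 127 - 78 = 49 and Qs = 5·78 - 233 = 157.
The quantity actually transacted is the short side, demand: 49.

49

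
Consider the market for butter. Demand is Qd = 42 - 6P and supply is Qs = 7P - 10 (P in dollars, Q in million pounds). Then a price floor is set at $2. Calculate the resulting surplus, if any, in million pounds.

0

Without the control the market clears where 42 - 6P = 7P - 10, i.e. P* = 4 and Q* = 18.
Since 2 is below P* = 4, the floor does not bind and the free-market outcome prevails.
Since the control does not bind, there is no surplus.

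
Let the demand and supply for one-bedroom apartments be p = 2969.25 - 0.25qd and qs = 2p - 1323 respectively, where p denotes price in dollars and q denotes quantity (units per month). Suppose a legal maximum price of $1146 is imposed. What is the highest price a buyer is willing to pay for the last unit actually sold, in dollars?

2727

Rearranging demand gives qd = 11877 - 4p. In a free market, 11877 - 4p = 2p - 1323 gives the equilibrium p* = 2200, q* = 3077.
Since 1146 < 2200, the ceiling is binding.
At p = 1146: qd = 11877 - 4·1146 = 7293 and qs = 2·1146 - 1323 = 969.
Only 969 units reach the market. On the demand curve, the marginal buyer's willingness to pay at q = 969 is (11877 - 969)/4 = 2727.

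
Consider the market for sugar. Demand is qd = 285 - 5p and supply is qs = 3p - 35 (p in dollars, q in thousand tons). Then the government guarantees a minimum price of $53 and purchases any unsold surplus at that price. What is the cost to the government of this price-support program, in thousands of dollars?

5512

In a free market, 285 - 5p = 3p - 35 gives the equilibrium p* = 40, q* = 85.
Because the floor (53) lies above the market-clearing price, it is binding.
At p = 53: qd = 285 - 5·53 = 20 and qs = 3·53 - 35 = 124.
Surplus = qs - qd = 104.
Government expenditure = surplus × support price = 104 × 53 = 5512.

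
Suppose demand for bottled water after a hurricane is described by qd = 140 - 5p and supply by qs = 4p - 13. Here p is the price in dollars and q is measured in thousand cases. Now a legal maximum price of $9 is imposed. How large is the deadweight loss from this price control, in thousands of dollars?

230.4

In a free market, 140 - 5p = 4p - 13 gives the equilibrium p* = 17, q* = 55.
Since 9 < 17, the ceiling is binding.
At p = 9: qd = 140 - 5·9 = 95 and qs = 4·9 - 13 = 23.
Quantity traded falls to 23. At q = 23 the demand price is (140 - 23)/5 = 23.4 and the supply price is (13 + 23)/4 = 9.
Deadweight loss = ½ · (23.4 - 9) · (55 - 23) = ½ · 14.4 · 32 = 230.4.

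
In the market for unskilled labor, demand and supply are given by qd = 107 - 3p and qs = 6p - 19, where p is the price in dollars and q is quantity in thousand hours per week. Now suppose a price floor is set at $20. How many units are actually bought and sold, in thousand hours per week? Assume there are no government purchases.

47

Without the control the market clears where 107 - 3p = 6p - 19, i.e. p* = 14 and q* = 65.
Since 20 > 14, the floor is binding.
At p = 20: qd = 107 - 3·20 = 47 and qs = 6·20 - 19 = 101.
The quantity actually transacted is the short side, demand: 47.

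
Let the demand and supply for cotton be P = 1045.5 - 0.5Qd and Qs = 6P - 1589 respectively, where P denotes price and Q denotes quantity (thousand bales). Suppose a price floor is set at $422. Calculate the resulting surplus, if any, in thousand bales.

Rearranging demand gives Qd = 2091 - 2P. Setting quantity demanded equal to quantity supplied, 2091 - 2P = 6P - 1589, gives P* = 460 and Q* = 1171.
The floor of 422 is below the equilibrium price 460, so it is not binding; the market clears at P* = 460, Q* = 1171.
Since the control does not bind, there is no surplus.

0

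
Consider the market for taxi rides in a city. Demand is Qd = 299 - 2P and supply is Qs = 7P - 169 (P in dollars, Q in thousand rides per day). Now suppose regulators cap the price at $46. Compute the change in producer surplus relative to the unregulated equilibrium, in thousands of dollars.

Equilibrium: 299 - 2P = 7P - 169, so 468 = 9P and P* = 52, Q* = 195.
Since 46 < 52, the ceiling is binding.
At P = 46: Qd = 299 - 2·46 = 207 and Qs = 7·46 - 169 = 153.
Producer surplus without the control is ½ · (52 - 169/7) · 195 = 38025/14.
With the ceiling, producers sell 153 units at 46, so PS = ½ · (46 - 169/7) · 153 = 23409/14.
Change in producer surplus = 23409/14 - 38025/14 = -1044.

-1044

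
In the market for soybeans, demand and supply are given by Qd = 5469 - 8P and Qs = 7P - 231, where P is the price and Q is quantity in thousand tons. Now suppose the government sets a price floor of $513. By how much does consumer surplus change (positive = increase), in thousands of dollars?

Setting quantity demanded equal to quantity supplied, 5469 - 8P = 7P - 231, gives P* = 380 and Q* = 2429.
Since 513 > 380, the floor is binding.
At P = 513: Qd = 5469 - 8·513 = 1365 and Qs = 7·513 - 231 = 3360.
Consumer surplus without the control is ½ · (683.625 - 380) · 2429 = 368752.5625.
With the floor, consumers buy 1365 units at 513, so CS = ½ · (683.625 - 513) · 1365 = 116451.5625.
Change in consumer surplus = 116451.5625 - 368752.5625 = -252301.

-252301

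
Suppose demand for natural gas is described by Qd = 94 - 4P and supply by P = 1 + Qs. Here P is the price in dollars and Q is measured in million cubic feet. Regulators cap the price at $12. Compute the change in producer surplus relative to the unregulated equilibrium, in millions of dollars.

-101.5

Rearranging supply gives Qs = P - 1. Without the control the market clears where 94 - 4P = P - 1, i.e. P* = 19 and Q* = 18.
Since 12 < 19, the ceiling is binding.
At P = 12: Qd = 94 - 4·12 = 46 and Qs = 12 - 1 = 11.
Producer surplus without the control is ½ · (19 - 1) · 18 = 162.
With the ceiling, producers sell 11 units at 12, so PS = ½ · (12 - 1) · 11 = 60.5.
Change in producer surplus = 60.5 - 162 = -101.5.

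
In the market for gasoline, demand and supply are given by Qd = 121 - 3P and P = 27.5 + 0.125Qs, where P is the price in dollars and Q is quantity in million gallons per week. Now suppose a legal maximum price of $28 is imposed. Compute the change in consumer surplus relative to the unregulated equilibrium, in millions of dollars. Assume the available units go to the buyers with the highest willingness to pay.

-84

Rearranging supply gives Qs = 8P - 220. In a free market, 121 - 3P = 8P - 220 gives the equilibrium P* = 31, Q* = 28.
Because the ceiling (28) lies below the market-clearing price, it is binding.
At P = 28: Qd = 121 - 3·28 = 37 and Qs = 8·28 - 220 = 4.
Consumer surplus without the control is ½ · (121/3 - 31) · 28 = 392/3.
With the ceiling, 4 units are sold at 28 (assume they go to the highest-value buyers). The demand price at Q = 4 is 39, so CS = ½ · [(121/3 - 28) + (39 - 28)] · 4 = 140/3.
Change in consumer surplus = 140/3 - 392/3 = -84.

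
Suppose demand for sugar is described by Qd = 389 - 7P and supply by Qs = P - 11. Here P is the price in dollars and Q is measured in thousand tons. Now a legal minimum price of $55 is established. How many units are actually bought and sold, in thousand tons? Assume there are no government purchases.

4

In a free market, 389 - 7P = P - 11 gives the equilibrium P* = 50, Q* = 39.
Because the floor (55) lies above the market-clearing price, it is binding.
At P = 55: Qd = 389 - 7·55 = 4 and Qs = 55 - 11 = 44.
The quantity actually transacted is the short side, demand: 4.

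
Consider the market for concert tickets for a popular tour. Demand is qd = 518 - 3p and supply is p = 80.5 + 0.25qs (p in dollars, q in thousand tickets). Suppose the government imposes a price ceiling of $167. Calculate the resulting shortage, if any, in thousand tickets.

Rearranging supply gives qs = 4p - 322. In a free market, 518 - 3p = 4p - 322 gives the equilibrium p* = 120, q* = 158.
Since 167 is above p* = 120, the ceiling does not bind and the free-market outcome prevails.
Since the control does not bind, there is no shortage.

0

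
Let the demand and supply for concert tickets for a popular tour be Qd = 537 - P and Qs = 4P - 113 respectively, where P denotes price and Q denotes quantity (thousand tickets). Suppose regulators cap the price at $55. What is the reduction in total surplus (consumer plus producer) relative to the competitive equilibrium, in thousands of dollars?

Equilibrium: 537 - P = 4P - 113, so 650 = 5P and P* = 130, Q* = 407.
Since 55 < 130, the ceiling is binding.
At P = 55: Qd = 537 - 55 = 482 and Qs = 4·55 - 113 = 107.
Quantity traded falls to 107. At Q = 107 the demand price is 537 - 107 = 430 and the supply price is (113 + 107)/4 = 55.
Deadweight loss = ½ · (430 - 55) · (407 - 107) = ½ · 375 · 300 = 56250.

56250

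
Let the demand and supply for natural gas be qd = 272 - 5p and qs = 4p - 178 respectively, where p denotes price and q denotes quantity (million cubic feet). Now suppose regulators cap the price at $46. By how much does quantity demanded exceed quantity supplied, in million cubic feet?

Setting quantity demanded equal to quantity supplied, 272 - 5p = 4p - 178, gives p* = 50 and q* = 22.
The ceiling of 46 is below the equilibrium price 50, so it binds.
At p = 46: qd = 272 - 5·46 = 42 and qs = 4·46 - 178 = 6.
Shortage = qd - qs = 42 - 6 = 36.

36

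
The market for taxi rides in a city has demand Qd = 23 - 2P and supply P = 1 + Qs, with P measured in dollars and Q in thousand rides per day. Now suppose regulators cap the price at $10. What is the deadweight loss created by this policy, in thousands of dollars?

Rearranging supply gives Qs = P - 1. Setting quantity demanded equal to quantity supplied, 23 - 2P = P - 1, gives P* = 8 and Q* = 7.
The ceiling of 10 is above the equilibrium price 8, so it is not binding; the market clears at P* = 8, Q* = 7.
Since the control does not bind, no trades are prevented and deadweight loss is zero.

0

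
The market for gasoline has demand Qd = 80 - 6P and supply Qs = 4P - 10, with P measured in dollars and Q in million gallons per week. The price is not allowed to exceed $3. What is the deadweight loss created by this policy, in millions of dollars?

120

Without the control the market clears where 80 - 6P = 4P - 10, i.e. P* = 9 and Q* = 26.
The ceiling of 3 is below the equilibrium price 9, so it binds.
At P = 3: Qd = 80 - 6·3 = 62 and Qs = 4·3 - 10 = 2.
Quantity traded falls to 2. At Q = 2 the demand price is (80 - 2)/6 = 13 and the supply price is (10 + 2)/4 = 3.
Deadweight loss = ½ · (13 - 3) · (26 - 2) = ½ · 10 · 24 = 120.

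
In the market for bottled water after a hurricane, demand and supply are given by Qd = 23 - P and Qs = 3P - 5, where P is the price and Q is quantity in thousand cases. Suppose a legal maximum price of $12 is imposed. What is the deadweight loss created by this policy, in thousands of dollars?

In a free market, 23 - P = 3P - 5 gives the equilibrium P* = 7, Q* = 16.
Since 12 is above P* = 7, the ceiling does not bind and the free-market outcome prevails.
Since the control does not bind, no trades are prevented and deadweight loss is zero.

0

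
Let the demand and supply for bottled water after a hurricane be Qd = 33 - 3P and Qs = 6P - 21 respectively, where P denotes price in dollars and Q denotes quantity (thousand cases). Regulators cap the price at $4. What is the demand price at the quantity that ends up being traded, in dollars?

10

Equilibrium: 33 - 3P = 6P - 21, so 54 = 9P and P* = 6, Q* = 15.
Because the ceiling (4) lies below the market-clearing price, it is binding.
At P = 4: Qd = 33 - 3·4 = 21 and Qs = 6·4 - 21 = 3.
Only 3 units reach the market. On the demand curve, the marginal buyer's willingness to pay at Q = 3 is (33 - 3)/3 = 10.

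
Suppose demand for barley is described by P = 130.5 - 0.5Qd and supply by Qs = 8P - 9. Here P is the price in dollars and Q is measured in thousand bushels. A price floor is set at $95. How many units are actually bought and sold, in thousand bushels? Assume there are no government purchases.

71

Rearranging demand gives Qd = 261 - 2P. Equilibrium: 261 - 2P = 8P - 9, so 270 = 10P and P* = 27, Q* = 207.
The floor of 95 is above the equilibrium price 27, so it binds.
At P = 95: Qd = 261 - 2·95 = 71 and Qs = 8·95 - 9 = 751.
The quantity actually transacted is the short side, demand: 71.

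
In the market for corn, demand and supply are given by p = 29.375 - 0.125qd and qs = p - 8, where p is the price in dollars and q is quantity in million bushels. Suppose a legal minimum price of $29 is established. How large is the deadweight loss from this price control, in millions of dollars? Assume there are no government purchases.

144

Rearranging demand gives qd = 235 - 8p. Without the control the market clears where 235 - 8p = p - 8, i.e. p* = 27 and q* = 19.
The floor of 29 is above the equilibrium price 27, so it binds.
At p = 29: qd = 235 - 8·29 = 3 and qs = 29 - 8 = 21.
Quantity traded falls to 3. At q = 3 the demand price is (235 - 3)/8 = 29 and the supply price is 8 + 3 = 11.
Deadweight loss = ½ · (29 - 11) · (19 - 3) = ½ · 18 · 16 = 144.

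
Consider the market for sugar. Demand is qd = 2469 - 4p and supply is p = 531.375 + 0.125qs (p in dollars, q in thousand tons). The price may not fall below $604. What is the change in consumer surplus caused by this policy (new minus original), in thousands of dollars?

-6204

Rearranging supply gives qs = 8p - 4251. In a free market, 2469 - 4p = 8p - 4251 gives the equilibrium p* = 560, q* = 229.
The floor of 604 is above the equilibrium price 560, so it binds.
At p = 604: qd = 2469 - 4·604 = 53 and qs = 8·604 - 4251 = 581.
Consumer surplus without the control is ½ · (617.25 - 560) · 229 = 6555.125.
With the floor, consumers buy 53 units at 604, so CS = ½ · (617.25 - 604) · 53 = 351.125.
Change in consumer surplus = 351.125 - 6555.125 = -6204.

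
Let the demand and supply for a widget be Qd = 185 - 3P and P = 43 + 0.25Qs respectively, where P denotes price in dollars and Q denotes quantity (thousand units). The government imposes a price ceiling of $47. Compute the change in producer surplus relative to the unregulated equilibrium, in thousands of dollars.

Rearranging supply gives Qs = 4P - 172. In a free market, 185 - 3P = 4P - 172 gives the equilibrium P* = 51, Q* = 32.
The ceiling of 47 is below the equilibrium price 51, so it binds.
At P = 47: Qd = 185 - 3·47 = 44 and Qs = 4·47 - 172 = 16.
Producer surplus without the control is ½ · (51 - 43) · 32 = 128.
With the ceiling, producers sell 16 units at 47, so PS = ½ · (47 - 43) · 16 = 32.
Change in producer surplus = 32 - 128 = -96.

-96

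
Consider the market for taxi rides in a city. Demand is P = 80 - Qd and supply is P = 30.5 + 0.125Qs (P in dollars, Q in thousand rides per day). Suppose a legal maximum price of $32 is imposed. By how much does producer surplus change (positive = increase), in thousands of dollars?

Rearranging demand gives Qd = 80 - P; rearranging supply gives Qs = 8P - 244. Equilibrium: 80 - P = 8P - 244, so 324 = 9P and P* = 36, Q* = 44.
Because the ceiling (32) lies below the market-clearing price, it is binding.
At P = 32: Qd = 80 - 32 = 48 and Qs = 8·32 - 244 = 12.
Producer surplus without the control is ½ · (36 - 30.5) · 44 = 121.
With the ceiling, producers sell 12 units at 32, so PS = ½ · (32 - 30.5) · 12 = 9.
Change in producer surplus = 9 - 121 = -112.

-112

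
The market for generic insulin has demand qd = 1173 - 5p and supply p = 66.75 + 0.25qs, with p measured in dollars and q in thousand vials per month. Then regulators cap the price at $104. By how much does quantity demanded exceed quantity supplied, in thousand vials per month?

Rearranging supply gives qs = 4p - 267. Without the control the market clears where 1173 - 5p = 4p - 267, i.e. p* = 160 and q* = 373.
Since 104 < 160, the ceiling is binding.
At p = 104: qd = 1173 - 5·104 = 653 and qs = 4·104 - 267 = 149.
Shortage = qd - qs = 653 - 149 = 504.

504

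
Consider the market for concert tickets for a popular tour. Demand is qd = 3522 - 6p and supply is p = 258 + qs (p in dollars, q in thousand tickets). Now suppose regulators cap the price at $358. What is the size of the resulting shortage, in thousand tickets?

Rearranging supply gives qs = p - 258. Equilibrium: 3522 - 6p = p - 258, so 3780 = 7p and p* = 540, q* = 282.
Because the ceiling (358) lies below the market-clearing price, it is binding.
At p = 358: qd = 3522 - 6·358 = 1374 and qs = 358 - 258 = 100.
Shortage = qd - qs = 1374 - 100 = 1274.

1274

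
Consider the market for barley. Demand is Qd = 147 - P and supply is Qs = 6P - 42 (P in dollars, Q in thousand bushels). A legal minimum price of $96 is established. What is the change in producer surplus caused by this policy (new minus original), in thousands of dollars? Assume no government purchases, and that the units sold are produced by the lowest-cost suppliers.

3122.25

Without the control the market clears where 147 - P = 6P - 42, i.e. P* = 27 and Q* = 120.
The floor of 96 is above the equilibrium price 27, so it binds.
At P = 96: Qd = 147 - 96 = 51 and Qs = 6·96 - 42 = 534.
Producer surplus without the control is ½ · (27 - 7) · 120 = 1200.
With the floor, 51 units are sold at 96. The supply price at Q = 51 is 15.5, so PS = ½ · [(96 - 7) + (96 - 15.5)] · 51 = 4322.25.
Change in producer surplus = 4322.25 - 1200 = 3122.25.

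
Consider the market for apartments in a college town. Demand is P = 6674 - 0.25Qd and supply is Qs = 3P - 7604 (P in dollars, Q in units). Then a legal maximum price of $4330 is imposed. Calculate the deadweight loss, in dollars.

Rearranging demand gives Qd = 26696 - 4P. Setting quantity demanded equal to quantity supplied, 26696 - 4P = 3P - 7604, gives P* = 4900 and Q* = 7096.
Because the ceiling (4330) lies below the market-clearing price, it is binding.
At P = 4330: Qd = 26696 - 4·4330 = 9376 and Qs = 3·4330 - 7604 = 5386.
Quantity traded falls to 5386. At Q = 5386 the demand price is (26696 - 5386)/4 = 5327.5 and the supply price is (7604 + 5386)/3 = 4330.
Deadweight loss = ½ · (5327.5 - 4330) · (7096 - 5386) = ½ · 997.5 · 1710 = 852862.5.

852862.5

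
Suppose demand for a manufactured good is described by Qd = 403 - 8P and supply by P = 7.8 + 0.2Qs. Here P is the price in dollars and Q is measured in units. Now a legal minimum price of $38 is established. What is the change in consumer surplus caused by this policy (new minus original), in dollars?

Rearranging supply gives Qs = 5P - 39. In a free market, 403 - 8P = 5P - 39 gives the equilibrium P* = 34, Q* = 131.
The floor of 38 is above the equilibrium price 34, so it binds.
At P = 38: Qd = 403 - 8·38 = 99 and Qs = 5·38 - 39 = 151.
Consumer surplus without the control is ½ · (50.375 - 34) · 131 = 1072.5625.
With the floor, consumers buy 99 units at 38, so CS = ½ · (50.375 - 38) · 99 = 612.5625.
Change in consumer surplus = 612.5625 - 1072.5625 = -460.

-460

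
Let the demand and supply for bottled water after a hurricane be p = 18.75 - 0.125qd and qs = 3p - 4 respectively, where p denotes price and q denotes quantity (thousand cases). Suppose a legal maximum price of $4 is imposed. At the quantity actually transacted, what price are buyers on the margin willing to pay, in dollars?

Rearranging demand gives qd = 150 - 8p. Setting quantity demanded equal to quantity supplied, 150 - 8p = 3p - 4, gives p* = 14 and q* = 38.
The ceiling of 4 is below the equilibrium price 14, so it binds.
At p = 4: qd = 150 - 8·4 = 118 and qs = 3·4 - 4 = 8.
Only 8 units reach the market. On the demand curve, the marginal buyer's willingness to pay at q = 8 is (150 - 8)/8 = 17.75.

17.75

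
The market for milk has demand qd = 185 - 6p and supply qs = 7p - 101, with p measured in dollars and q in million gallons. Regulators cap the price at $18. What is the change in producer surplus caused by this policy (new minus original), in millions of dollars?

Without the control the market clears where 185 - 6p = 7p - 101, i.e. p* = 22 and q* = 53.
The ceiling of 18 is below the equilibrium price 22, so it binds.
At p = 18: qd = 185 - 6·18 = 77 and qs = 7·18 - 101 = 25.
Producer surplus without the control is ½ · (22 - 101/7) · 53 = 2809/14.
With the ceiling, producers sell 25 units at 18, so PS = ½ · (18 - 101/7) · 25 = 625/14.
Change in producer surplus = 625/14 - 2809/14 = -156.

-156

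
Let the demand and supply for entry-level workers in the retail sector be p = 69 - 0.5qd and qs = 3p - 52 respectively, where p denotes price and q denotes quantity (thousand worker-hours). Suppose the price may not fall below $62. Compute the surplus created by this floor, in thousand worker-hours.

Rearranging demand gives qd = 138 - 2p. Without the control the market clears where 138 - 2p = 3p - 52, i.e. p* = 38 and q* = 62.
The floor of 62 is above the equilibrium price 38, so it binds.
At p = 62: qd = 138 - 2·62 = 14 and qs = 3·62 - 52 = 134.
Surplus = qs - qd = 134 - 14 = 120.

120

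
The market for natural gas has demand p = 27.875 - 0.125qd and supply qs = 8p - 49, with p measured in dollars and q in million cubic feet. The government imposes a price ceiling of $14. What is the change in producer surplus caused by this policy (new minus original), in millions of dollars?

-225

Rearranging demand gives qd = 223 - 8p. Setting quantity demanded equal to quantity supplied, 223 - 8p = 8p - 49, gives p* = 17 and q* = 87.
Because the ceiling (14) lies below the market-clearing price, it is binding.
At p = 14: qd = 223 - 8·14 = 111 and qs = 8·14 - 49 = 63.
Producer surplus without the control is ½ · (17 - 6.125) · 87 = 473.0625.
With the ceiling, producers sell 63 units at 14, so PS = ½ · (14 - 6.125) · 63 = 248.0625.
Change in producer surplus = 248.0625 - 473.0625 = -225.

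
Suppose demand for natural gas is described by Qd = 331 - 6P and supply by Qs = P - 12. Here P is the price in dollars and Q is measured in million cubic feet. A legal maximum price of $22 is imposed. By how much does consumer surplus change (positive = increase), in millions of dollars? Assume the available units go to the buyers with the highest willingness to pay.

209.25

Without the control the market clears where 331 - 6P = P - 12, i.e. P* = 49 and Q* = 37.
The ceiling of 22 is below the equilibrium price 49, so it binds.
At P = 22: Qd = 331 - 6·22 = 199 and Qs = 22 - 12 = 10.
Consumer surplus without the control is ½ · (331/6 - 49) · 37 = 1369/12.
With the ceiling, 10 units are sold at 22 (assume they go to the highest-value buyers). The demand price at Q = 10 is 53.5, so CS = ½ · [(331/6 - 22) + (53.5 - 22)] · 10 = 970/3.
Change in consumer surplus = 970/3 - 1369/12 = 209.25.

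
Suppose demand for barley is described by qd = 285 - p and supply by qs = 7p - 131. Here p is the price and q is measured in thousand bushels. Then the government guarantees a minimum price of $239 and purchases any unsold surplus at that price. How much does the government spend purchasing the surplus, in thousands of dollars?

Setting quantity demanded equal to quantity supplied, 285 - p = 7p - 131, gives p* = 52 and q* = 233.
The floor of 239 is above the equilibrium price 52, so it binds.
At p = 239: qd = 285 - 239 = 46 and qs = 7·239 - 131 = 1542.
Surplus = qs - qd = 1496.
Government expenditure = surplus × support price = 1496 × 239 = 357544.

357544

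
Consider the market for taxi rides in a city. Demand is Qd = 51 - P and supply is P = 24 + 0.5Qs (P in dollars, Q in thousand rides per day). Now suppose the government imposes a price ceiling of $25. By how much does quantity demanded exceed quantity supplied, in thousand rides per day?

Rearranging supply gives Qs = 2P - 48. Equilibrium: 51 - P = 2P - 48, so 99 = 3P and P* = 33, Q* = 18.
Because the ceiling (25) lies below the market-clearing price, it is binding.
At P = 25: Qd = 51 - 25 = 26 and Qs = 2·25 - 48 = 2.
Shortage = Qd - Qs = 26 - 2 = 24.

24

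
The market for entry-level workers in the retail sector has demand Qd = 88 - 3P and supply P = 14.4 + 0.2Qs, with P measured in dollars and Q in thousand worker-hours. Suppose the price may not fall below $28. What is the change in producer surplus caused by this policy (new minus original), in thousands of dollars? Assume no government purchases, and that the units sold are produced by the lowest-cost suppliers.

-25.6

Rearranging supply gives Qs = 5P - 72. Equilibrium: 88 - 3P = 5P - 72, so 160 = 8P and P* = 20, Q* = 28.
Since 28 > 20, the floor is binding.
At P = 28: Qd = 88 - 3·28 = 4 and Qs = 5·28 - 72 = 68.
Producer surplus without the control is ½ · (20 - 14.4) · 28 = 78.4.
With the floor, 4 units are sold at 28. The supply price at Q = 4 is 15.2, so PS = ½ · [(28 - 14.4) + (28 - 15.2)] · 4 = 52.8.
Change in producer surplus = 52.8 - 78.4 = -25.6.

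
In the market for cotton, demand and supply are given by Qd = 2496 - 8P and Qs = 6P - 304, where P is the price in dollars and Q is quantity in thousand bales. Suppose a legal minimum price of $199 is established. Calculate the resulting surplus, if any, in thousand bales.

Equilibrium: 2496 - 8P = 6P - 304, so 2800 = 14P and P* = 200, Q* = 896.
Since 199 is below P* = 200, the floor does not bind and the free-market outcome prevails.
Since the control does not bind, there is no surplus.

0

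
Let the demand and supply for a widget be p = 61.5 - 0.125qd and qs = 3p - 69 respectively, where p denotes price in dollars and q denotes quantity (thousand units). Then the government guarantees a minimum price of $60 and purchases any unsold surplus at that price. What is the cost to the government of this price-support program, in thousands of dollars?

Rearranging demand gives qd = 492 - 8p. Equilibrium: 492 - 8p = 3p - 69, so 561 = 11p and p* = 51, q* = 84.
Because the floor (60) lies above the market-clearing price, it is binding.
At p = 60: qd = 492 - 8·60 = 12 and qs = 3·60 - 69 = 111.
Surplus = qs - qd = 99.
Government expenditure = surplus × support price = 99 × 60 = 5940.

5940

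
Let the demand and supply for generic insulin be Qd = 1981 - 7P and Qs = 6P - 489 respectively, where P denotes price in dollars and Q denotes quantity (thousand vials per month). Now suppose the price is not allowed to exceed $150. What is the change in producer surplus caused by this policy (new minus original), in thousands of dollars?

-21240

Setting quantity demanded equal to quantity supplied, 1981 - 7P = 6P - 489, gives P* = 190 and Q* = 651.
Because the ceiling (150) lies below the market-clearing price, it is binding.
At P = 150: Qd = 1981 - 7·150 = 931 and Qs = 6·150 - 489 = 411.
Producer surplus without the control is ½ · (190 - 81.5) · 651 = 35316.75.
With the ceiling, producers sell 411 units at 150, so PS = ½ · (150 - 81.5) · 411 = 14076.75.
Change in producer surplus = 14076.75 - 35316.75 = -21240.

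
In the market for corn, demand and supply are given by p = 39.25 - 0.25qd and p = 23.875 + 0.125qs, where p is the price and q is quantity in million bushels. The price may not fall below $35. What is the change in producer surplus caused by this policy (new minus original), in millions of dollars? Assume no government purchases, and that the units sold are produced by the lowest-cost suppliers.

66

Rearranging demand gives qd = 157 - 4p; rearranging supply gives qs = 8p - 191. Equilibrium: 157 - 4p = 8p - 191, so 348 = 12p and p* = 29, q* = 41.
Because the floor (35) lies above the market-clearing price, it is binding.
At p = 35: qd = 157 - 4·35 = 17 and qs = 8·35 - 191 = 89.
Producer surplus without the control is ½ · (29 - 23.875) · 41 = 105.0625.
With the floor, 17 units are sold at 35. The supply price at q = 17 is 26, so PS = ½ · [(35 - 23.875) + (35 - 26)] · 17 = 171.0625.
Change in producer surplus = 171.0625 - 105.0625 = 66.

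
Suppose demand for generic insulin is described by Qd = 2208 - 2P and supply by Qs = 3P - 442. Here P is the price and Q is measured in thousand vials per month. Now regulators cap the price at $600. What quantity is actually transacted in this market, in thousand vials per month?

Without the control the market clears where 2208 - 2P = 3P - 442, i.e. P* = 530 and Q* = 1148.
The ceiling of 600 is above the equilibrium price 530, so it is not binding; the market clears at P* = 530, Q* = 1148.

1148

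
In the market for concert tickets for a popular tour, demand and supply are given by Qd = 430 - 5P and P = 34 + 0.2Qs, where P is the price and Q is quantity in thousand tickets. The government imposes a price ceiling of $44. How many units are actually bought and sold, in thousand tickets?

50

Rearranging supply gives Qs = 5P - 170. Equilibrium: 430 - 5P = 5P - 170, so 600 = 10P and P* = 60, Q* = 130.
The ceiling of 44 is below the equilibrium price 60, so it binds.
At P = 44: Qd = 430 - 5·44 = 210 and Qs = 5·44 - 170 = 50.
The quantity actually transacted is the short side, supply: 50.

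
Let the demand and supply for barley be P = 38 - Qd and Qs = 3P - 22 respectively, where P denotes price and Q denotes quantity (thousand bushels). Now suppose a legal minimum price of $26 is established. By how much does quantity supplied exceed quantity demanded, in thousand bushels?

Rearranging demand gives Qd = 38 - P. In a free market, 38 - P = 3P - 22 gives the equilibrium P* = 15, Q* = 23.
The floor of 26 is above the equilibrium price 15, so it binds.
At P = 26: Qd = 38 - 26 = 12 and Qs = 3·26 - 22 = 56.
Surplus = Qs - Qd = 56 - 12 = 44.

44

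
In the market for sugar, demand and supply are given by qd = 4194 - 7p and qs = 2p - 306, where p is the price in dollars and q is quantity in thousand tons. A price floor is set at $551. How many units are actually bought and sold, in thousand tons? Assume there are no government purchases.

337

In a free market, 4194 - 7p = 2p - 306 gives the equilibrium p* = 500, q* = 694.
Because the floor (551) lies above the market-clearing price, it is binding.
At p = 551: qd = 4194 - 7·551 = 337 and qs = 2·551 - 306 = 796.
The quantity actually transacted is the short side, demand: 337.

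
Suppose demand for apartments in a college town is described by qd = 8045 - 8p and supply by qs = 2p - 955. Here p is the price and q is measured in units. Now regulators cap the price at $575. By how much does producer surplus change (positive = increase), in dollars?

-169000

In a free market, 8045 - 8p = 2p - 955 gives the equilibrium p* = 900, q* = 845.
The ceiling of 575 is below the equilibrium price 900, so it binds.
At p = 575: qd = 8045 - 8·575 = 3445 and qs = 2·575 - 955 = 195.
Producer surplus without the control is ½ · (900 - 477.5) · 845 = 178506.25.
With the ceiling, producers sell 195 units at 575, so PS = ½ · (575 - 477.5) · 195 = 9506.25.
Change in producer surplus = 9506.25 - 178506.25 = -169000.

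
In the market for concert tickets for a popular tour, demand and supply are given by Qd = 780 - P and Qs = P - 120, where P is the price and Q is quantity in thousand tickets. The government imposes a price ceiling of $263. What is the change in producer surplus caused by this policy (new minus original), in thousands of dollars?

-44225.5

Setting quantity demanded equal to quantity supplied, 780 - P = P - 120, gives P* = 450 and Q* = 330.
The ceiling of 263 is below the equilibrium price 450, so it binds.
At P = 263: Qd = 780 - 263 = 517 and Qs = 263 - 120 = 143.
Producer surplus without the control is ½ · (450 - 120) · 330 = 54450.
With the ceiling, producers sell 143 units at 263, so PS = ½ · (263 - 120) · 143 = 10224.5.
Change in producer surplus = 10224.5 - 54450 = -44225.5.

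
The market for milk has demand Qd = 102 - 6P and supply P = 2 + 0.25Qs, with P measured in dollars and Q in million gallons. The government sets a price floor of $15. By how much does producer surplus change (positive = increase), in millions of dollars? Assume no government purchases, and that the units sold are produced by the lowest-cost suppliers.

-24

Rearranging supply gives Qs = 4P - 8. Without the control the market clears where 102 - 6P = 4P - 8, i.e. P* = 11 and Q* = 36.
Because the floor (15) lies above the market-clearing price, it is binding.
At P = 15: Qd = 102 - 6·15 = 12 and Qs = 4·15 - 8 = 52.
Producer surplus without the control is ½ · (11 - 2) · 36 = 162.
With the floor, 12 units are sold at 15. The supply price at Q = 12 is 5, so PS = ½ · [(15 - 2) + (15 - 5)] · 12 = 138.
Change in producer surplus = 138 - 162 = -24.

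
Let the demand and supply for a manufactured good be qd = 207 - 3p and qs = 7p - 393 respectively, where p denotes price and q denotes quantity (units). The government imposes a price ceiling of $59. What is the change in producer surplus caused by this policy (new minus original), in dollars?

-23.5

In a free market, 207 - 3p = 7p - 393 gives the equilibrium p* = 60, q* = 27.
Since 59 < 60, the ceiling is binding.
At p = 59: qd = 207 - 3·59 = 30 and qs = 7·59 - 393 = 20.
Producer surplus without the control is ½ · (60 - 393/7) · 27 = 729/14.
With the ceiling, producers sell 20 units at 59, so PS = ½ · (59 - 393/7) · 20 = 200/7.
Change in producer surplus = 200/7 - 729/14 = -23.5.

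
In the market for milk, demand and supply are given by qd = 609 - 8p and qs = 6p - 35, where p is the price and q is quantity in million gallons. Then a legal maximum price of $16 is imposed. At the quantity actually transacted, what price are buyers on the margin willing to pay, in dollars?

68.5

Equilibrium: 609 - 8p = 6p - 35, so 644 = 14p and p* = 46, q* = 241.
Since 16 < 46, the ceiling is binding.
At p = 16: qd = 609 - 8·16 = 481 and qs = 6·16 - 35 = 61.
Only 61 units reach the market. On the demand curve, the marginal buyer's willingness to pay at q = 61 is (609 - 61)/8 = 68.5.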